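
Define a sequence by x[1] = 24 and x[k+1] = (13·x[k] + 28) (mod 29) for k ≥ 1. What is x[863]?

Computing terms: x[1] = 24,  x[2] = 21,  x[3] = 11,  x[4] = 26,  x[5] = 18,  x[6] = 1,  x[7] = 12,  x[8] = 10,  x[9] = 13,  x[10] = 23,  x[11] = 8,  x[12] = 16,  x[13] = 4,  x[14] = 22,  x[15] = 24.
Since x[15] = x[1] = 24, the sequence is periodic with period 14.
(863 - 1) mod 14 = 8, so x[863] = x[9] = 13.

13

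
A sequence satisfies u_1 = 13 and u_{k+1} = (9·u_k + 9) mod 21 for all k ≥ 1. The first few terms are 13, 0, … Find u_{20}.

u_1 = 13,  u_2 = 0,  u_3 = 9,  u_4 = 6,  u_5 = 0.
Since u_5 = u_2 = 0, the sequence is eventually periodic: after a pre-period of length 1 it cycles with period 3.
For k ≥ 2, u_k depends only on (k - 2) mod 3. (20 - 2) mod 3 = 0, so u_{20} = u_2 = 0.

0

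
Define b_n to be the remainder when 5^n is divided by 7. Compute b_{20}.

4

Listing terms: b_0 = 1, b_1 = 5, b_2 = 4, b_3 = 6, b_4 = 2, b_5 = 3, b_6 = 1.
The sequence repeats with period 6.
So b_{20} = b_{0 + ((20-0) mod 6)} = b_2 = 4.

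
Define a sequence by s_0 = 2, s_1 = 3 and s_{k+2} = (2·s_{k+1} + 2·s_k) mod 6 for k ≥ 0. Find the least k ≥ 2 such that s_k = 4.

Listing terms: s_0 = 2; s_1 = 3; s_2 = 4; s_3 = 2; s_4 = 0; s_5 = 4; s_6 = 2.
Since (s_5, s_6) = (s_2, s_3) = (4, 2) (two consecutive terms determine the rest), the sequence is eventually periodic: after a pre-period of length 2 it cycles with period 3.
The value 4 first appears (with k ≥ 2) at s_2.

2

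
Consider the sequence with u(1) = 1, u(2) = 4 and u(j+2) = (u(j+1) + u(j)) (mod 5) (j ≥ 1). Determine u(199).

3

Listing terms: u(1) = 1; u(2) = 4; u(3) = 0; u(4) = 4; u(5) = 4; u(6) = 3; u(7) = 2; u(8) = 0; u(9) = 2; u(10) = 2; u(11) = 4; u(12) = 1; u(13) = 0; u(14) = 1; u(15) = 1; u(16) = 2; u(17) = 3; u(18) = 0; u(19) = 3; u(20) = 3; u(21) = 1; u(22) = 4.
The sequence repeats with period 20.
So u(199) = u(1 + ((199-1) mod 20)) = u(19) = 3.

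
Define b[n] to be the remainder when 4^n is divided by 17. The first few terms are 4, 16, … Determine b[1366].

16

Listing terms: b[1] = 4; b[2] = 16; b[3] = 13; b[4] = 1; b[5] = 4.
Since b[5] = b[1] = 4, the sequence is periodic with period 4.
(1366 - 1) mod 4 = 1, so b[1366] = b[2] = 16.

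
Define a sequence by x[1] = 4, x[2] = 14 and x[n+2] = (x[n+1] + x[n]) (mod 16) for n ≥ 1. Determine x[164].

We have x[1] = 4, x[2] = 14, x[3] = 2, x[4] = 0, x[5] = 2, x[6] = 2, x[7] = 4, x[8] = 6, x[9] = 10, x[10] = 0, x[11] = 10, x[12] = 10, x[13] = 4, x[14] = 14.
Since (x[13], x[14]) = (x[1], x[2]) = (4, 14) (two consecutive terms determine the rest), the sequence is periodic with period 12.
(164 - 1) mod 12 = 7, so x[164] = x[8] = 6.

6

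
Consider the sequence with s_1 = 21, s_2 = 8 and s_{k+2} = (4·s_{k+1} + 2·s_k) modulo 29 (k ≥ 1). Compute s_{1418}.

Computing terms: s_1 = 21, s_2 = 8, s_3 = 16, s_4 = 22, s_5 = 4, s_6 = 2, s_7 = 16, s_8 = 10, s_9 = 14, s_{10} = 18, s_{11} = 13, s_{12} = 1, s_{13} = 1, s_{14} = 6, s_{15} = 26, s_{16} = 0, s_{17} = 23, s_{18} = 5, s_{19} = 8, s_{20} = 13, s_{21} = 10, s_{22} = 8, s_{23} = 23, s_{24} = 21, s_{25} = 14, s_{26} = 11, s_{27} = 14, s_{28} = 20, s_{29} = 21, s_{30} = 8.
The sequence repeats with period 28.
(1418 - 1) mod 28 = 17, so s_{1418} = s_{18} = 5.

5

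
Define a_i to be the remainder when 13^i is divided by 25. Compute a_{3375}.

We have a_1 = 13,  a_2 = 19,  a_3 = 22,  a_4 = 11,  a_5 = 18,  a_6 = 9,  a_7 = 17,  a_8 = 21,  a_9 = 23,  a_{10} = 24,  a_{11} = 12,  a_{12} = 6,  a_{13} = 3,  a_{14} = 14,  a_{15} = 7,  a_{16} = 16,  a_{17} = 8,  a_{18} = 4,  a_{19} = 2,  a_{20} = 1,  a_{21} = 13.
Since a_{21} = a_1 = 13, the sequence is periodic with period 20.
So a_{3375} = a_{1 + ((3375-1) mod 20)} = a_{15} = 7.

7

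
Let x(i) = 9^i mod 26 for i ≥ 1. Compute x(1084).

We have x(1) = 9,  x(2) = 3,  x(3) = 1,  x(4) = 9.
The sequence repeats with period 3.
(1084 - 1) mod 3 = 0, so x(1084) = x(1) = 9.

9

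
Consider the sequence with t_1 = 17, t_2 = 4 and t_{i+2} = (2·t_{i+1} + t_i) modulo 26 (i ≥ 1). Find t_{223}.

25

t_1 = 17; t_2 = 4; t_3 = 25; t_4 = 2; t_5 = 3; t_6 = 8; t_7 = 19; t_8 = 20; t_9 = 7; t_{10} = 8; t_{11} = 23; t_{12} = 2; t_{13} = 1; t_{14} = 4; t_{15} = 9; t_{16} = 22; t_{17} = 1; t_{18} = 24; t_{19} = 23; t_{20} = 18; t_{21} = 7; t_{22} = 6; t_{23} = 19; t_{24} = 18; t_{25} = 3; t_{26} = 24; t_{27} = 25; t_{28} = 22; t_{29} = 17; t_{30} = 4.
The sequence repeats with period 28.
(223 - 1) mod 28 = 26, so t_{223} = t_{27} = 25.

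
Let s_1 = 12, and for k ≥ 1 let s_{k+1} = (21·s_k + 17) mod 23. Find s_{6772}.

Computing terms: s_1 = 12, s_2 = 16, s_3 = 8, s_4 = 1, s_5 = 15, s_6 = 10, s_7 = 20, s_8 = 0, s_9 = 17, s_{10} = 6, s_{11} = 5, s_{12} = 7, s_{13} = 3, s_{14} = 11, s_{15} = 18, s_{16} = 4, s_{17} = 9, s_{18} = 22, s_{19} = 19, s_{20} = 2, s_{21} = 13, s_{22} = 14, s_{23} = 12.
The sequence repeats with period 22.
So s_{6772} = s_{1 + ((6772-1) mod 22)} = s_{18} = 22.

22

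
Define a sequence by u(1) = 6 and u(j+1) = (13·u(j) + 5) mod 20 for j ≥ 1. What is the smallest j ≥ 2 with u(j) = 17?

We have u(1) = 6; u(2) = 3; u(3) = 4; u(4) = 17; u(5) = 6.
Since u(5) = u(1) = 6, the sequence is periodic with period 4.
The value 17 first appears (with j ≥ 2) at u(4).

4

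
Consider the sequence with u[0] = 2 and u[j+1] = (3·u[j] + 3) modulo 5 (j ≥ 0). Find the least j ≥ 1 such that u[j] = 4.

Listing terms: u[0] = 2; u[1] = 4; u[2] = 0; u[3] = 3; u[4] = 2.
Since u[4] = u[0] = 2, the sequence is periodic with period 4.
The value 4 first appears (with j ≥ 1) at u[1].

1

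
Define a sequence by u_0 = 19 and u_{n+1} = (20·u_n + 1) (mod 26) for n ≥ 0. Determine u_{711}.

u_0 = 19, u_1 = 17, u_2 = 3, u_3 = 9, u_4 = 25, u_5 = 7, u_6 = 11, u_7 = 13, u_8 = 1, u_9 = 21, u_{10} = 5, u_{11} = 23, u_{12} = 19.
Since u_{12} = u_0 = 19, the sequence is periodic with period 12.
(711 - 0) mod 12 = 3, so u_{711} = u_3 = 9.

9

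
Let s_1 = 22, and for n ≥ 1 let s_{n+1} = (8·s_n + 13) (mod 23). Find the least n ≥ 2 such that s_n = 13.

Computing terms: s_1 = 22, s_2 = 5, s_3 = 7, s_4 = 0, s_5 = 13, s_6 = 2, s_7 = 6, s_8 = 15, s_9 = 18, s_{10} = 19, s_{11} = 4, s_{12} = 22.
The sequence repeats with period 11.
The value 13 first appears (with n ≥ 2) at s_5.

5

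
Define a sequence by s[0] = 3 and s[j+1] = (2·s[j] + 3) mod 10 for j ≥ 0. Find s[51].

We have s[0] = 3; s[1] = 9; s[2] = 1; s[3] = 5; s[4] = 3.
Since s[4] = s[0] = 3, the sequence is periodic with period 4.
So s[51] = s[0 + ((51-0) mod 4)] = s[3] = 5.

5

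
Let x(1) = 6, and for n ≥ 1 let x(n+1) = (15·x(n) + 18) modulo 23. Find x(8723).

14

x(1) = 6,  x(2) = 16,  x(3) = 5,  x(4) = 1,  x(5) = 10,  x(6) = 7,  x(7) = 8,  x(8) = 0,  x(9) = 18,  x(10) = 12,  x(11) = 14,  x(12) = 21,  x(13) = 11,  x(14) = 22,  x(15) = 3,  x(16) = 17,  x(17) = 20,  x(18) = 19,  x(19) = 4,  x(20) = 9,  x(21) = 15,  x(22) = 13,  x(23) = 6.
Since x(23) = x(1) = 6, the sequence is periodic with period 22.
(8723 - 1) mod 22 = 10, so x(8723) = x(11) = 14.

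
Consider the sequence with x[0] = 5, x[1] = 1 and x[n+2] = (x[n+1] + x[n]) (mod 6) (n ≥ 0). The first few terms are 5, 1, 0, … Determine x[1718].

We have x[0] = 5, x[1] = 1, x[2] = 0, x[3] = 1, x[4] = 1, x[5] = 2, x[6] = 3, x[7] = 5, x[8] = 2, x[9] = 1, x[10] = 3, x[11] = 4, x[12] = 1, x[13] = 5, x[14] = 0, x[15] = 5, x[16] = 5, x[17] = 4, x[18] = 3, x[19] = 1, x[20] = 4, x[21] = 5, x[22] = 3, x[23] = 2, x[24] = 5, x[25] = 1.
The sequence repeats with period 24.
So x[1718] = x[0 + ((1718-0) mod 24)] = x[14] = 0.

0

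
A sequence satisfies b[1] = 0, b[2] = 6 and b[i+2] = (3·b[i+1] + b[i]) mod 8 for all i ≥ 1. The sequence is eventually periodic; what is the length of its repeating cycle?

We have b[1] = 0, b[2] = 6, b[3] = 2, b[4] = 4, b[5] = 6, b[6] = 6, b[7] = 0, b[8] = 6.
The sequence repeats with period 6.

6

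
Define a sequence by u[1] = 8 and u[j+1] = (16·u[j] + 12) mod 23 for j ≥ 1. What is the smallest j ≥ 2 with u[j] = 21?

3

u[1] = 8, u[2] = 2, u[3] = 21, u[4] = 3, u[5] = 14, u[6] = 6, u[7] = 16, u[8] = 15, u[9] = 22, u[10] = 19, u[11] = 17, u[12] = 8.
Since u[12] = u[1] = 8, the sequence is periodic with period 11.
The value 21 first appears (with j ≥ 2) at u[3].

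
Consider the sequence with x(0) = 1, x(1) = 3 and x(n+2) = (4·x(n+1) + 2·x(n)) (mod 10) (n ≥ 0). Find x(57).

8

We have x(0) = 1,  x(1) = 3,  x(2) = 4,  x(3) = 2,  x(4) = 6,  x(5) = 8,  x(6) = 4,  x(7) = 2.
Since (x(6), x(7)) = (x(2), x(3)) = (4, 2) (two consecutive terms determine the rest), the sequence is eventually periodic: after a pre-period of length 2 it cycles with period 4.
For n ≥ 2, x(n) depends only on (n - 2) mod 4. (57 - 2) mod 4 = 3, so x(57) = x(5) = 8.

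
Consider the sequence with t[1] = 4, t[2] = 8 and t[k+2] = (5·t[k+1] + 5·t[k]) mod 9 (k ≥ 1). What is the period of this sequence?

We have t[1] = 4,  t[2] = 8,  t[3] = 6,  t[4] = 7,  t[5] = 2,  t[6] = 0,  t[7] = 1,  t[8] = 5,  t[9] = 3,  t[10] = 4,  t[11] = 8.
The sequence repeats with period 9.

9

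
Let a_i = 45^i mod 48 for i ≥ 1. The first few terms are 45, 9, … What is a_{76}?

We have a_1 = 45,  a_2 = 9,  a_3 = 21,  a_4 = 33,  a_5 = 45.
Since a_5 = a_1 = 45, the sequence is periodic with period 4.
(76 - 1) mod 4 = 3, so a_{76} = a_4 = 33.

33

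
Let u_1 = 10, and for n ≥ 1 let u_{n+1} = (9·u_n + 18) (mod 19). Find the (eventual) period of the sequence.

u_1 = 10; u_2 = 13; u_3 = 2; u_4 = 17; u_5 = 0; u_6 = 18; u_7 = 9; u_8 = 4; u_9 = 16; u_{10} = 10.
The sequence repeats with period 9.

9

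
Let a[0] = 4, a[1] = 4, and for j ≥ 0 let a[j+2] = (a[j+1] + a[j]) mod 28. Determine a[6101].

Listing terms: a[0] = 4,  a[1] = 4,  a[2] = 8,  a[3] = 12,  a[4] = 20,  a[5] = 4,  a[6] = 24,  a[7] = 0,  a[8] = 24,  a[9] = 24,  a[10] = 20,  a[11] = 16,  a[12] = 8,  a[13] = 24,  a[14] = 4,  a[15] = 0,  a[16] = 4,  a[17] = 4.
The sequence repeats with period 16.
So a[6101] = a[0 + ((6101-0) mod 16)] = a[5] = 4.

4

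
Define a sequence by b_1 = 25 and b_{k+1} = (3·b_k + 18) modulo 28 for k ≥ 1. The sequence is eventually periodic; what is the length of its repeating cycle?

6

We have b_1 = 25,  b_2 = 9,  b_3 = 17,  b_4 = 13,  b_5 = 1,  b_6 = 21,  b_7 = 25.
The sequence repeats with period 6.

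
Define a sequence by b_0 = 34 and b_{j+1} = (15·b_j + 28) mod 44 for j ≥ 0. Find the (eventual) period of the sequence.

5

We have b_0 = 34,  b_1 = 10,  b_2 = 2,  b_3 = 14,  b_4 = 18,  b_5 = 34.
The sequence repeats with period 5.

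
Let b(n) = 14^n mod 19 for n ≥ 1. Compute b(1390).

Listing terms: b(1) = 14, b(2) = 6, b(3) = 8, b(4) = 17, b(5) = 10, b(6) = 7, b(7) = 3, b(8) = 4, b(9) = 18, b(10) = 5, b(11) = 13, b(12) = 11, b(13) = 2, b(14) = 9, b(15) = 12, b(16) = 16, b(17) = 15, b(18) = 1, b(19) = 14.
The sequence repeats with period 18.
(1390 - 1) mod 18 = 3, so b(1390) = b(4) = 17.

17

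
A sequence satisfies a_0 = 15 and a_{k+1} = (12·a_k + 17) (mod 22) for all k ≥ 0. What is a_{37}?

Listing terms: a_0 = 15, a_1 = 21, a_2 = 5, a_3 = 11, a_4 = 17, a_5 = 1, a_6 = 7, a_7 = 13, a_8 = 19, a_9 = 3, a_{10} = 9, a_{11} = 15.
The sequence repeats with period 11.
So a_{37} = a_{0 + ((37-0) mod 11)} = a_4 = 17.

17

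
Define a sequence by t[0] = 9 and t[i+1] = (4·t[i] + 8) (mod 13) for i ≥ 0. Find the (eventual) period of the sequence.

Listing terms: t[0] = 9, t[1] = 5, t[2] = 2, t[3] = 3, t[4] = 7, t[5] = 10, t[6] = 9.
The sequence repeats with period 6.

6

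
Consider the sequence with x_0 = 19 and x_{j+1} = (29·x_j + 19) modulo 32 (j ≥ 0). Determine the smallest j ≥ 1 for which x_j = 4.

Computing terms: x_0 = 19,  x_1 = 26,  x_2 = 5,  x_3 = 4,  x_4 = 7,  x_5 = 30,  x_6 = 25,  x_7 = 8,  x_8 = 27,  x_9 = 2,  x_{10} = 13,  x_{11} = 12,  x_{12} = 15,  x_{13} = 6,  x_{14} = 1,  x_{15} = 16,  x_{16} = 3,  x_{17} = 10,  x_{18} = 21,  x_{19} = 20,  x_{20} = 23,  x_{21} = 14,  x_{22} = 9,  x_{23} = 24,  x_{24} = 11,  x_{25} = 18,  x_{26} = 29,  x_{27} = 28,  x_{28} = 31,  x_{29} = 22,  x_{30} = 17,  x_{31} = 0,  x_{32} = 19.
The sequence repeats with period 32.
The value 4 first appears (with j ≥ 1) at x_3.

3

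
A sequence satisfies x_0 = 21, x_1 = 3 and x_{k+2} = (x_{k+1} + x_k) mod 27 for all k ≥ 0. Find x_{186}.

6

x_0 = 21; x_1 = 3; x_2 = 24; x_3 = 0; x_4 = 24; x_5 = 24; x_6 = 21; x_7 = 18; x_8 = 12; x_9 = 3; x_{10} = 15; x_{11} = 18; x_{12} = 6; x_{13} = 24; x_{14} = 3; x_{15} = 0; x_{16} = 3; x_{17} = 3; x_{18} = 6; x_{19} = 9; x_{20} = 15; x_{21} = 24; x_{22} = 12; x_{23} = 9; x_{24} = 21; x_{25} = 3.
The sequence repeats with period 24.
(186 - 0) mod 24 = 18, so x_{186} = x_{18} = 6.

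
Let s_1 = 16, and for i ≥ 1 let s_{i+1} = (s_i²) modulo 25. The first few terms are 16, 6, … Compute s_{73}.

16

We have s_1 = 16, s_2 = 6, s_3 = 11, s_4 = 21, s_5 = 16.
Since s_5 = s_1 = 16, the sequence is periodic with period 4.
So s_{73} = s_{1 + ((73-1) mod 4)} = s_1 = 16.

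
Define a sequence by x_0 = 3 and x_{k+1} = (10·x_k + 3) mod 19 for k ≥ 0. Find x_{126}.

Listing terms: x_0 = 3,  x_1 = 14,  x_2 = 10,  x_3 = 8,  x_4 = 7,  x_5 = 16,  x_6 = 11,  x_7 = 18,  x_8 = 12,  x_9 = 9,  x_{10} = 17,  x_{11} = 2,  x_{12} = 4,  x_{13} = 5,  x_{14} = 15,  x_{15} = 1,  x_{16} = 13,  x_{17} = 0,  x_{18} = 3.
The sequence repeats with period 18.
(126 - 0) mod 18 = 0, so x_{126} = x_0 = 3.

3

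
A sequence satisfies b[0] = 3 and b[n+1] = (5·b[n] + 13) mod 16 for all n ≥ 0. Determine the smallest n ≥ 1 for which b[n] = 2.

11

Computing terms: b[0] = 3,  b[1] = 12,  b[2] = 9,  b[3] = 10,  b[4] = 15,  b[5] = 8,  b[6] = 5,  b[7] = 6,  b[8] = 11,  b[9] = 4,  b[10] = 1,  b[11] = 2,  b[12] = 7,  b[13] = 0,  b[14] = 13,  b[15] = 14,  b[16] = 3.
Since b[16] = b[0] = 3, the sequence is periodic with period 16.
The value 2 first appears (with n ≥ 1) at b[11].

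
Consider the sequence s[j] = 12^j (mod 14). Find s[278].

4

We have s[1] = 12; s[2] = 4; s[3] = 6; s[4] = 2; s[5] = 10; s[6] = 8; s[7] = 12.
The sequence repeats with period 6.
(278 - 1) mod 6 = 1, so s[278] = s[2] = 4.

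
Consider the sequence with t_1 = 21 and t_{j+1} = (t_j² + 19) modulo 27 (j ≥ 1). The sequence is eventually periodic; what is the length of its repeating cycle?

Computing terms: t_1 = 21; t_2 = 1; t_3 = 20; t_4 = 14; t_5 = 26; t_6 = 20.
Since t_6 = t_3 = 20, the sequence is eventually periodic: after a pre-period of length 2 it cycles with period 3.

3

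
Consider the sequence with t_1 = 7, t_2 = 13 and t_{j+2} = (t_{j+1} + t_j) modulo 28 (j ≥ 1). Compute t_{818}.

13

Computing terms: t_1 = 7, t_2 = 13, t_3 = 20, t_4 = 5, t_5 = 25, t_6 = 2, t_7 = 27, t_8 = 1, t_9 = 0, t_{10} = 1, t_{11} = 1, t_{12} = 2, t_{13} = 3, t_{14} = 5, t_{15} = 8, t_{16} = 13, t_{17} = 21, t_{18} = 6, t_{19} = 27, t_{20} = 5, t_{21} = 4, t_{22} = 9, t_{23} = 13, t_{24} = 22, t_{25} = 7, t_{26} = 1, t_{27} = 8, t_{28} = 9, t_{29} = 17, t_{30} = 26, t_{31} = 15, t_{32} = 13, t_{33} = 0, t_{34} = 13, t_{35} = 13, t_{36} = 26, t_{37} = 11, t_{38} = 9, t_{39} = 20, t_{40} = 1, t_{41} = 21, t_{42} = 22, t_{43} = 15, t_{44} = 9, t_{45} = 24, t_{46} = 5, t_{47} = 1, t_{48} = 6, t_{49} = 7, t_{50} = 13.
Since (t_{49}, t_{50}) = (t_1, t_2) = (7, 13) (two consecutive terms determine the rest), the sequence is periodic with period 48.
(818 - 1) mod 48 = 1, so t_{818} = t_2 = 13.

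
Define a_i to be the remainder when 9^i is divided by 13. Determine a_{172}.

9

Computing terms: a_0 = 1; a_1 = 9; a_2 = 3; a_3 = 1.
The sequence repeats with period 3.
(172 - 0) mod 3 = 1, so a_{172} = a_1 = 9.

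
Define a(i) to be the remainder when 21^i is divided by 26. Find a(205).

21

Computing terms: a(1) = 21; a(2) = 25; a(3) = 5; a(4) = 1; a(5) = 21.
The sequence repeats with period 4.
(205 - 1) mod 4 = 0, so a(205) = a(1) = 21.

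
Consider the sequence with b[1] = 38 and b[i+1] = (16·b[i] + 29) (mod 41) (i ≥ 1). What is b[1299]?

16

b[1] = 38,  b[2] = 22,  b[3] = 12,  b[4] = 16,  b[5] = 39,  b[6] = 38.
Since b[6] = b[1] = 38, the sequence is periodic with period 5.
(1299 - 1) mod 5 = 3, so b[1299] = b[4] = 16.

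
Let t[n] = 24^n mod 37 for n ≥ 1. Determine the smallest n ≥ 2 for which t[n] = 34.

4

Computing terms: t[1] = 24; t[2] = 21; t[3] = 23; t[4] = 34; t[5] = 2; t[6] = 11; t[7] = 5; t[8] = 9; t[9] = 31; t[10] = 4; t[11] = 22; t[12] = 10; t[13] = 18; t[14] = 25; t[15] = 8; t[16] = 7; t[17] = 20; t[18] = 36; t[19] = 13; t[20] = 16; t[21] = 14; t[22] = 3; t[23] = 35; t[24] = 26; t[25] = 32; t[26] = 28; t[27] = 6; t[28] = 33; t[29] = 15; t[30] = 27; t[31] = 19; t[32] = 12; t[33] = 29; t[34] = 30; t[35] = 17; t[36] = 1; t[37] = 24.
Since t[37] = t[1] = 24, the sequence is periodic with period 36.
The value 34 first appears (with n ≥ 2) at t[4].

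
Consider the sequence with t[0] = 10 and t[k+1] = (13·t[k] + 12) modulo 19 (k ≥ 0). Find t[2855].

Listing terms: t[0] = 10,  t[1] = 9,  t[2] = 15,  t[3] = 17,  t[4] = 5,  t[5] = 1,  t[6] = 6,  t[7] = 14,  t[8] = 4,  t[9] = 7,  t[10] = 8,  t[11] = 2,  t[12] = 0,  t[13] = 12,  t[14] = 16,  t[15] = 11,  t[16] = 3,  t[17] = 13,  t[18] = 10.
The sequence repeats with period 18.
So t[2855] = t[0 + ((2855-0) mod 18)] = t[11] = 2.

2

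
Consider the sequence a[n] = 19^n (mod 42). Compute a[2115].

Computing terms: a[1] = 19,  a[2] = 25,  a[3] = 13,  a[4] = 37,  a[5] = 31,  a[6] = 1,  a[7] = 19.
Since a[7] = a[1] = 19, the sequence is periodic with period 6.
(2115 - 1) mod 6 = 2, so a[2115] = a[3] = 13.

13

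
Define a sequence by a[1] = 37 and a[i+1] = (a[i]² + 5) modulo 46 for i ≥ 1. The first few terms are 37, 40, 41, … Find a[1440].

Listing terms: a[1] = 37,  a[2] = 40,  a[3] = 41,  a[4] = 30,  a[5] = 31,  a[6] = 0,  a[7] = 5,  a[8] = 30.
Since a[8] = a[4] = 30, the sequence is eventually periodic: after a pre-period of length 3 it cycles with period 4.
For i ≥ 4, a[i] depends only on (i - 4) mod 4. (1440 - 4) mod 4 = 0, so a[1440] = a[4] = 30.

30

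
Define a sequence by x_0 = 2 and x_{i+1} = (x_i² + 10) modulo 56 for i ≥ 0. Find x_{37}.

Computing terms: x_0 = 2,  x_1 = 14,  x_2 = 38,  x_3 = 54,  x_4 = 14.
Since x_4 = x_1 = 14, the sequence is eventually periodic: after a pre-period of length 1 it cycles with period 3.
For i ≥ 1, x_i depends only on (i - 1) mod 3. (37 - 1) mod 3 = 0, so x_{37} = x_1 = 14.

14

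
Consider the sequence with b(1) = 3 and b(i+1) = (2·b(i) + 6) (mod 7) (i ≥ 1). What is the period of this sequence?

Listing terms: b(1) = 3, b(2) = 5, b(3) = 2, b(4) = 3.
Since b(4) = b(1) = 3, the sequence is periodic with period 3.

3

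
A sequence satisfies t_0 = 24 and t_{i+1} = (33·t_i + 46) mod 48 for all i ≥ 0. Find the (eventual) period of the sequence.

We have t_0 = 24,  t_1 = 22,  t_2 = 4,  t_3 = 34,  t_4 = 16,  t_5 = 46,  t_6 = 28,  t_7 = 10,  t_8 = 40,  t_9 = 22.
Since t_9 = t_1 = 22, the sequence is eventually periodic: after a pre-period of length 1 it cycles with period 8.

8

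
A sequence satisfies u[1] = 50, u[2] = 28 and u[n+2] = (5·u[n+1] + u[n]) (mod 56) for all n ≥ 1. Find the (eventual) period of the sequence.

6

u[1] = 50,  u[2] = 28,  u[3] = 22,  u[4] = 26,  u[5] = 40,  u[6] = 2,  u[7] = 50,  u[8] = 28.
Since (u[7], u[8]) = (u[1], u[2]) = (50, 28) (two consecutive terms determine the rest), the sequence is periodic with period 6.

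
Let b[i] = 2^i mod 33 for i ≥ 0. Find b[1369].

17

Listing terms: b[0] = 1,  b[1] = 2,  b[2] = 4,  b[3] = 8,  b[4] = 16,  b[5] = 32,  b[6] = 31,  b[7] = 29,  b[8] = 25,  b[9] = 17,  b[10] = 1.
The sequence repeats with period 10.
(1369 - 0) mod 10 = 9, so b[1369] = b[9] = 17.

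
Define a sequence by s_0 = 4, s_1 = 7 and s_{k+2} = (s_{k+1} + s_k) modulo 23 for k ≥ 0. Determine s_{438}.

7

Listing terms: s_0 = 4,  s_1 = 7,  s_2 = 11,  s_3 = 18,  s_4 = 6,  s_5 = 1,  s_6 = 7,  s_7 = 8,  s_8 = 15,  s_9 = 0,  s_{10} = 15,  s_{11} = 15,  s_{12} = 7,  s_{13} = 22,  s_{14} = 6,  s_{15} = 5,  s_{16} = 11,  s_{17} = 16,  s_{18} = 4,  s_{19} = 20,  s_{20} = 1,  s_{21} = 21,  s_{22} = 22,  s_{23} = 20,  s_{24} = 19,  s_{25} = 16,  s_{26} = 12,  s_{27} = 5,  s_{28} = 17,  s_{29} = 22,  s_{30} = 16,  s_{31} = 15,  s_{32} = 8,  s_{33} = 0,  s_{34} = 8,  s_{35} = 8,  s_{36} = 16,  s_{37} = 1,  s_{38} = 17,  s_{39} = 18,  s_{40} = 12,  s_{41} = 7,  s_{42} = 19,  s_{43} = 3,  s_{44} = 22,  s_{45} = 2,  s_{46} = 1,  s_{47} = 3,  s_{48} = 4,  s_{49} = 7.
The sequence repeats with period 48.
(438 - 0) mod 48 = 6, so s_{438} = s_6 = 7.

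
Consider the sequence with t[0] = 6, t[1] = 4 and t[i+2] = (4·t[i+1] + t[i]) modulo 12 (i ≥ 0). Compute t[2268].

6

Computing terms: t[0] = 6,  t[1] = 4,  t[2] = 10,  t[3] = 8,  t[4] = 6,  t[5] = 8,  t[6] = 2,  t[7] = 4,  t[8] = 6,  t[9] = 4.
Since (t[8], t[9]) = (t[0], t[1]) = (6, 4) (two consecutive terms determine the rest), the sequence is periodic with period 8.
(2268 - 0) mod 8 = 4, so t[2268] = t[4] = 6.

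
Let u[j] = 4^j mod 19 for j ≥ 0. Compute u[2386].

4

u[0] = 1; u[1] = 4; u[2] = 16; u[3] = 7; u[4] = 9; u[5] = 17; u[6] = 11; u[7] = 6; u[8] = 5; u[9] = 1.
Since u[9] = u[0] = 1, the sequence is periodic with period 9.
So u[2386] = u[0 + ((2386-0) mod 9)] = u[1] = 4.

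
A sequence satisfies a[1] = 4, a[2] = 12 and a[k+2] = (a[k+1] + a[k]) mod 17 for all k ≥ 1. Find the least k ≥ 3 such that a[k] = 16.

3

We have a[1] = 4, a[2] = 12, a[3] = 16, a[4] = 11, a[5] = 10, a[6] = 4, a[7] = 14, a[8] = 1, a[9] = 15, a[10] = 16, a[11] = 14, a[12] = 13, a[13] = 10, a[14] = 6, a[15] = 16, a[16] = 5, a[17] = 4, a[18] = 9, a[19] = 13, a[20] = 5, a[21] = 1, a[22] = 6, a[23] = 7, a[24] = 13, a[25] = 3, a[26] = 16, a[27] = 2, a[28] = 1, a[29] = 3, a[30] = 4, a[31] = 7, a[32] = 11, a[33] = 1, a[34] = 12, a[35] = 13, a[36] = 8, a[37] = 4, a[38] = 12.
The sequence repeats with period 36.
The value 16 first appears (with k ≥ 3) at a[3].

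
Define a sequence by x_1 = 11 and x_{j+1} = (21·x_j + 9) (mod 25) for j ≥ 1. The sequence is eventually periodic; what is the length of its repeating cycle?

25

We have x_1 = 11, x_2 = 15, x_3 = 24, x_4 = 13, x_5 = 7, x_6 = 6, x_7 = 10, x_8 = 19, x_9 = 8, x_{10} = 2, x_{11} = 1, x_{12} = 5, x_{13} = 14, x_{14} = 3, x_{15} = 22, x_{16} = 21, x_{17} = 0, x_{18} = 9, x_{19} = 23, x_{20} = 17, x_{21} = 16, x_{22} = 20, x_{23} = 4, x_{24} = 18, x_{25} = 12, x_{26} = 11.
Since x_{26} = x_1 = 11, the sequence is periodic with period 25.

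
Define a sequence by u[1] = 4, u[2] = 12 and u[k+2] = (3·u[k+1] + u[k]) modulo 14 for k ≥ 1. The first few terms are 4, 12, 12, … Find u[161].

Listing terms: u[1] = 4, u[2] = 12, u[3] = 12, u[4] = 6, u[5] = 2, u[6] = 12, u[7] = 10, u[8] = 0, u[9] = 10, u[10] = 2, u[11] = 2, u[12] = 8, u[13] = 12, u[14] = 2, u[15] = 4, u[16] = 0, u[17] = 4, u[18] = 12.
The sequence repeats with period 16.
(161 - 1) mod 16 = 0, so u[161] = u[1] = 4.

4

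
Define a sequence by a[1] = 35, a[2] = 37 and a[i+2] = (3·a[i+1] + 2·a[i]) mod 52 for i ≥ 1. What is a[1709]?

Listing terms: a[1] = 35, a[2] = 37, a[3] = 25, a[4] = 45, a[5] = 29, a[6] = 21, a[7] = 17, a[8] = 41, a[9] = 1, a[10] = 33, a[11] = 49, a[12] = 5, a[13] = 9, a[14] = 37, a[15] = 25.
Since (a[14], a[15]) = (a[2], a[3]) = (37, 25) (two consecutive terms determine the rest), the sequence is eventually periodic: after a pre-period of length 1 it cycles with period 12.
For i ≥ 2, a[i] depends only on (i - 2) mod 12. (1709 - 2) mod 12 = 3, so a[1709] = a[5] = 29.

29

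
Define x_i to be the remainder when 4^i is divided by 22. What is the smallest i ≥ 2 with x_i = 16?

We have x_1 = 4,  x_2 = 16,  x_3 = 20,  x_4 = 14,  x_5 = 12,  x_6 = 4.
The sequence repeats with period 5.
The value 16 first appears (with i ≥ 2) at x_2.

2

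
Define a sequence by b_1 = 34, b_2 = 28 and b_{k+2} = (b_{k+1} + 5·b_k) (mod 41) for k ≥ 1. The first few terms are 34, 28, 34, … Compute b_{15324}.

b_1 = 34; b_2 = 28; b_3 = 34; b_4 = 10; b_5 = 16; b_6 = 25; b_7 = 23; b_8 = 25; b_9 = 17; b_{10} = 19; b_{11} = 22; b_{12} = 35; b_{13} = 22; b_{14} = 33; b_{15} = 20; b_{16} = 21; b_{17} = 39; b_{18} = 21; b_{19} = 11; b_{20} = 34; b_{21} = 7; b_{22} = 13; b_{23} = 7; b_{24} = 31; b_{25} = 25; b_{26} = 16; b_{27} = 18; b_{28} = 16; b_{29} = 24; b_{30} = 22; b_{31} = 19; b_{32} = 6; b_{33} = 19; b_{34} = 8; b_{35} = 21; b_{36} = 20; b_{37} = 2; b_{38} = 20; b_{39} = 30; b_{40} = 7; b_{41} = 34; b_{42} = 28.
Since (b_{41}, b_{42}) = (b_1, b_2) = (34, 28) (two consecutive terms determine the rest), the sequence is periodic with period 40.
So b_{15324} = b_{1 + ((15324-1) mod 40)} = b_4 = 10.

10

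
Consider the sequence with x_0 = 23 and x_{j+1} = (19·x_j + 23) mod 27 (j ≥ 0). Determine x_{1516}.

16

x_0 = 23, x_1 = 1, x_2 = 15, x_3 = 11, x_4 = 16, x_5 = 3, x_6 = 26, x_7 = 4, x_8 = 18, x_9 = 14, x_{10} = 19, x_{11} = 6, x_{12} = 2, x_{13} = 7, x_{14} = 21, x_{15} = 17, x_{16} = 22, x_{17} = 9, x_{18} = 5, x_{19} = 10, x_{20} = 24, x_{21} = 20, x_{22} = 25, x_{23} = 12, x_{24} = 8, x_{25} = 13, x_{26} = 0, x_{27} = 23.
Since x_{27} = x_0 = 23, the sequence is periodic with period 27.
(1516 - 0) mod 27 = 4, so x_{1516} = x_4 = 16.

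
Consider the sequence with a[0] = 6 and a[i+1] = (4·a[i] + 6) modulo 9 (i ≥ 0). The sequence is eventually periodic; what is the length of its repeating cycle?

3

We have a[0] = 6; a[1] = 3; a[2] = 0; a[3] = 6.
The sequence repeats with period 3.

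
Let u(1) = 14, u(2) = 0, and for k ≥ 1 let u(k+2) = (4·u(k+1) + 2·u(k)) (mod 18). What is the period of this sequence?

6

Listing terms: u(1) = 14; u(2) = 0; u(3) = 10; u(4) = 4; u(5) = 0; u(6) = 8; u(7) = 14; u(8) = 0.
The sequence repeats with period 6.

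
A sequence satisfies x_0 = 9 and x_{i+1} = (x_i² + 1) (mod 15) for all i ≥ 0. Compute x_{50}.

We have x_0 = 9; x_1 = 7; x_2 = 5; x_3 = 11; x_4 = 2; x_5 = 5.
Since x_5 = x_2 = 5, the sequence is eventually periodic: after a pre-period of length 2 it cycles with period 3.
For i ≥ 2, x_i depends only on (i - 2) mod 3. (50 - 2) mod 3 = 0, so x_{50} = x_2 = 5.

5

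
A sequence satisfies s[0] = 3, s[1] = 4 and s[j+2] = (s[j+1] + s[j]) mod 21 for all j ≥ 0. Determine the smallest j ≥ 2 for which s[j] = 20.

13

Computing terms: s[0] = 3,  s[1] = 4,  s[2] = 7,  s[3] = 11,  s[4] = 18,  s[5] = 8,  s[6] = 5,  s[7] = 13,  s[8] = 18,  s[9] = 10,  s[10] = 7,  s[11] = 17,  s[12] = 3,  s[13] = 20,  s[14] = 2,  s[15] = 1,  s[16] = 3,  s[17] = 4.
Since (s[16], s[17]) = (s[0], s[1]) = (3, 4) (two consecutive terms determine the rest), the sequence is periodic with period 16.
The value 20 first appears (with j ≥ 2) at s[13].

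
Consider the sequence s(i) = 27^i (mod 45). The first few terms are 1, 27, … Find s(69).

27

We have s(0) = 1,  s(1) = 27,  s(2) = 9,  s(3) = 18,  s(4) = 36,  s(5) = 27.
Since s(5) = s(1) = 27, the sequence is eventually periodic: after a pre-period of length 1 it cycles with period 4.
For i ≥ 1, s(i) depends only on (i - 1) mod 4. (69 - 1) mod 4 = 0, so s(69) = s(1) = 27.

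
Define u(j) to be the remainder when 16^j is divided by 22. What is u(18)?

4

We have u(0) = 1; u(1) = 16; u(2) = 14; u(3) = 4; u(4) = 20; u(5) = 12; u(6) = 16.
Since u(6) = u(1) = 16, the sequence is eventually periodic: after a pre-period of length 1 it cycles with period 5.
For j ≥ 1, u(j) depends only on (j - 1) mod 5. (18 - 1) mod 5 = 2, so u(18) = u(3) = 4.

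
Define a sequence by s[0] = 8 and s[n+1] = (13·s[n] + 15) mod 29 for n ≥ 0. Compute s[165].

We have s[0] = 8, s[1] = 3, s[2] = 25, s[3] = 21, s[4] = 27, s[5] = 18, s[6] = 17, s[7] = 4, s[8] = 9, s[9] = 16, s[10] = 20, s[11] = 14, s[12] = 23, s[13] = 24, s[14] = 8.
The sequence repeats with period 14.
(165 - 0) mod 14 = 11, so s[165] = s[11] = 14.

14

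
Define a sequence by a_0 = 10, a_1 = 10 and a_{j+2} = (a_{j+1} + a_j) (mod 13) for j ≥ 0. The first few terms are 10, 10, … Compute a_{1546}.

0

Listing terms: a_0 = 10, a_1 = 10, a_2 = 7, a_3 = 4, a_4 = 11, a_5 = 2, a_6 = 0, a_7 = 2, a_8 = 2, a_9 = 4, a_{10} = 6, a_{11} = 10, a_{12} = 3, a_{13} = 0, a_{14} = 3, a_{15} = 3, a_{16} = 6, a_{17} = 9, a_{18} = 2, a_{19} = 11, a_{20} = 0, a_{21} = 11, a_{22} = 11, a_{23} = 9, a_{24} = 7, a_{25} = 3, a_{26} = 10, a_{27} = 0, a_{28} = 10, a_{29} = 10.
The sequence repeats with period 28.
So a_{1546} = a_{0 + ((1546-0) mod 28)} = a_6 = 0.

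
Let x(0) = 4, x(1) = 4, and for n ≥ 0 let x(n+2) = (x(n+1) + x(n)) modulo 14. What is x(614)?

Listing terms: x(0) = 4,  x(1) = 4,  x(2) = 8,  x(3) = 12,  x(4) = 6,  x(5) = 4,  x(6) = 10,  x(7) = 0,  x(8) = 10,  x(9) = 10,  x(10) = 6,  x(11) = 2,  x(12) = 8,  x(13) = 10,  x(14) = 4,  x(15) = 0,  x(16) = 4,  x(17) = 4.
Since (x(16), x(17)) = (x(0), x(1)) = (4, 4) (two consecutive terms determine the rest), the sequence is periodic with period 16.
So x(614) = x(0 + ((614-0) mod 16)) = x(6) = 10.

10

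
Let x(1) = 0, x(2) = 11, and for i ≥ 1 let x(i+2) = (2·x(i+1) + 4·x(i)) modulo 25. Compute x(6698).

We have x(1) = 0; x(2) = 11; x(3) = 22; x(4) = 13; x(5) = 14; x(6) = 5; x(7) = 16; x(8) = 2; x(9) = 18; x(10) = 19; x(11) = 10; x(12) = 21; x(13) = 7; x(14) = 23; x(15) = 24; x(16) = 15; x(17) = 1; x(18) = 12; x(19) = 3; x(20) = 4; x(21) = 20; x(22) = 6; x(23) = 17; x(24) = 8; x(25) = 9; x(26) = 0; x(27) = 11.
Since (x(26), x(27)) = (x(1), x(2)) = (0, 11) (two consecutive terms determine the rest), the sequence is periodic with period 25.
So x(6698) = x(1 + ((6698-1) mod 25)) = x(23) = 17.

17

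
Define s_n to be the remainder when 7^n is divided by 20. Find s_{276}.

Listing terms: s_0 = 1,  s_1 = 7,  s_2 = 9,  s_3 = 3,  s_4 = 1.
Since s_4 = s_0 = 1, the sequence is periodic with period 4.
So s_{276} = s_{0 + ((276-0) mod 4)} = s_0 = 1.

1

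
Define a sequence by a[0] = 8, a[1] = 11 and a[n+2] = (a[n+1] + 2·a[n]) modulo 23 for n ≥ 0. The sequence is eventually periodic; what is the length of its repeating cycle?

Computing terms: a[0] = 8,  a[1] = 11,  a[2] = 4,  a[3] = 3,  a[4] = 11,  a[5] = 17,  a[6] = 16,  a[7] = 4,  a[8] = 13,  a[9] = 21,  a[10] = 1,  a[11] = 20,  a[12] = 22,  a[13] = 16,  a[14] = 14,  a[15] = 0,  a[16] = 5,  a[17] = 5,  a[18] = 15,  a[19] = 2,  a[20] = 9,  a[21] = 13,  a[22] = 8,  a[23] = 11.
Since (a[22], a[23]) = (a[0], a[1]) = (8, 11) (two consecutive terms determine the rest), the sequence is periodic with period 22.

22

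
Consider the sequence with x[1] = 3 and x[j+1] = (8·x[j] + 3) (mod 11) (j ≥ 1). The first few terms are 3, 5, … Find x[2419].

1

x[1] = 3, x[2] = 5, x[3] = 10, x[4] = 6, x[5] = 7, x[6] = 4, x[7] = 2, x[8] = 8, x[9] = 1, x[10] = 0, x[11] = 3.
The sequence repeats with period 10.
So x[2419] = x[1 + ((2419-1) mod 10)] = x[9] = 1.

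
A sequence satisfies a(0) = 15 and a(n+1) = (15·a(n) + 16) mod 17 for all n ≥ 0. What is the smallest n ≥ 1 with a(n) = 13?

Listing terms: a(0) = 15, a(1) = 3, a(2) = 10, a(3) = 13, a(4) = 7, a(5) = 2, a(6) = 12, a(7) = 9, a(8) = 15.
Since a(8) = a(0) = 15, the sequence is periodic with period 8.
The value 13 first appears (with n ≥ 1) at a(3).

3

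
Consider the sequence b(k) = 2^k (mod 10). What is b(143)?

Computing terms: b(1) = 2,  b(2) = 4,  b(3) = 8,  b(4) = 6,  b(5) = 2.
Since b(5) = b(1) = 2, the sequence is periodic with period 4.
So b(143) = b(1 + ((143-1) mod 4)) = b(3) = 8.

8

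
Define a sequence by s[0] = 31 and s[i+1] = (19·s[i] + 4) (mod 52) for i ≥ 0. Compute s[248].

Computing terms: s[0] = 31; s[1] = 21; s[2] = 39; s[3] = 17; s[4] = 15; s[5] = 29; s[6] = 35; s[7] = 45; s[8] = 27; s[9] = 49; s[10] = 51; s[11] = 37; s[12] = 31.
Since s[12] = s[0] = 31, the sequence is periodic with period 12.
So s[248] = s[0 + ((248-0) mod 12)] = s[8] = 27.

27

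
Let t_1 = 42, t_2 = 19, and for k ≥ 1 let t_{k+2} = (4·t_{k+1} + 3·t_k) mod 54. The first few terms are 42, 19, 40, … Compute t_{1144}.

37

We have t_1 = 42,  t_2 = 19,  t_3 = 40,  t_4 = 1,  t_5 = 16,  t_6 = 13,  t_7 = 46,  t_8 = 7,  t_9 = 4,  t_{10} = 37,  t_{11} = 52,  t_{12} = 49,  t_{13} = 28,  t_{14} = 43,  t_{15} = 40,  t_{16} = 19,  t_{17} = 34,  t_{18} = 31,  t_{19} = 10,  t_{20} = 25,  t_{21} = 22,  t_{22} = 1,  t_{23} = 16.
Since (t_{22}, t_{23}) = (t_4, t_5) = (1, 16) (two consecutive terms determine the rest), the sequence is eventually periodic: after a pre-period of length 3 it cycles with period 18.
For k ≥ 4, t_k depends only on (k - 4) mod 18. (1144 - 4) mod 18 = 6, so t_{1144} = t_{10} = 37.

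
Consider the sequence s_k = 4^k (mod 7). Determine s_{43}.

4

We have s_1 = 4, s_2 = 2, s_3 = 1, s_4 = 4.
Since s_4 = s_1 = 4, the sequence is periodic with period 3.
(43 - 1) mod 3 = 0, so s_{43} = s_1 = 4.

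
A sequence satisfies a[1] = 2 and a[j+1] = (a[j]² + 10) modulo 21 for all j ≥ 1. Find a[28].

5

Listing terms: a[1] = 2, a[2] = 14, a[3] = 17, a[4] = 5, a[5] = 14.
Since a[5] = a[2] = 14, the sequence is eventually periodic: after a pre-period of length 1 it cycles with period 3.
For j ≥ 2, a[j] depends only on (j - 2) mod 3. (28 - 2) mod 3 = 2, so a[28] = a[4] = 5.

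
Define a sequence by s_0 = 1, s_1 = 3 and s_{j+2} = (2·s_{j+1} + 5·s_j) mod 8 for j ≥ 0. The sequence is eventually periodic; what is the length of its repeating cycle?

4

Listing terms: s_0 = 1,  s_1 = 3,  s_2 = 3,  s_3 = 5,  s_4 = 1,  s_5 = 3.
The sequence repeats with period 4.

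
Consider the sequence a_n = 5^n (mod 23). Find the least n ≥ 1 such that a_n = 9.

10

Computing terms: a_0 = 1; a_1 = 5; a_2 = 2; a_3 = 10; a_4 = 4; a_5 = 20; a_6 = 8; a_7 = 17; a_8 = 16; a_9 = 11; a_{10} = 9; a_{11} = 22; a_{12} = 18; a_{13} = 21; a_{14} = 13; a_{15} = 19; a_{16} = 3; a_{17} = 15; a_{18} = 6; a_{19} = 7; a_{20} = 12; a_{21} = 14; a_{22} = 1.
The sequence repeats with period 22.
The value 9 first appears (with n ≥ 1) at a_{10}.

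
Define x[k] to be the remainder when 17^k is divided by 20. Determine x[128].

1

Listing terms: x[0] = 1,  x[1] = 17,  x[2] = 9,  x[3] = 13,  x[4] = 1.
Since x[4] = x[0] = 1, the sequence is periodic with period 4.
(128 - 0) mod 4 = 0, so x[128] = x[0] = 1.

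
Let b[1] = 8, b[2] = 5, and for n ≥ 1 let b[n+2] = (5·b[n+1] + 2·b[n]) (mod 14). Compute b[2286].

Listing terms: b[1] = 8,  b[2] = 5,  b[3] = 13,  b[4] = 5,  b[5] = 9,  b[6] = 13,  b[7] = 13,  b[8] = 7,  b[9] = 5,  b[10] = 11,  b[11] = 9,  b[12] = 11,  b[13] = 3,  b[14] = 9,  b[15] = 9,  b[16] = 7,  b[17] = 11,  b[18] = 13,  b[19] = 3,  b[20] = 13,  b[21] = 1,  b[22] = 3,  b[23] = 3,  b[24] = 7,  b[25] = 13,  b[26] = 9,  b[27] = 1,  b[28] = 9,  b[29] = 5,  b[30] = 1,  b[31] = 1,  b[32] = 7,  b[33] = 9,  b[34] = 3,  b[35] = 5,  b[36] = 3,  b[37] = 11,  b[38] = 5,  b[39] = 5,  b[40] = 7,  b[41] = 3,  b[42] = 1,  b[43] = 11,  b[44] = 1,  b[45] = 13,  b[46] = 11,  b[47] = 11,  b[48] = 7,  b[49] = 1,  b[50] = 5,  b[51] = 13.
Since (b[50], b[51]) = (b[2], b[3]) = (5, 13) (two consecutive terms determine the rest), the sequence is eventually periodic: after a pre-period of length 1 it cycles with period 48.
For n ≥ 2, b[n] depends only on (n - 2) mod 48. (2286 - 2) mod 48 = 28, so b[2286] = b[30] = 1.

1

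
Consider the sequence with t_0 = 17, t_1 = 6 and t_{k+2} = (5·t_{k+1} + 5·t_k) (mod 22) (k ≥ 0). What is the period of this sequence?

We have t_0 = 17, t_1 = 6, t_2 = 5, t_3 = 11, t_4 = 14, t_5 = 15, t_6 = 13, t_7 = 8, t_8 = 17, t_9 = 15, t_{10} = 6, t_{11} = 17, t_{12} = 5, t_{13} = 0, t_{14} = 3, t_{15} = 15, t_{16} = 2, t_{17} = 19, t_{18} = 17, t_{19} = 4, t_{20} = 17, t_{21} = 17, t_{22} = 16, t_{23} = 11, t_{24} = 3, t_{25} = 4, t_{26} = 13, t_{27} = 19, t_{28} = 6, t_{29} = 15, t_{30} = 17, t_{31} = 6.
Since (t_{30}, t_{31}) = (t_0, t_1) = (17, 6) (two consecutive terms determine the rest), the sequence is periodic with period 30.

30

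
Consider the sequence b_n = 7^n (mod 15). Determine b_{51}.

13

We have b_1 = 7, b_2 = 4, b_3 = 13, b_4 = 1, b_5 = 7.
The sequence repeats with period 4.
So b_{51} = b_{1 + ((51-1) mod 4)} = b_3 = 13.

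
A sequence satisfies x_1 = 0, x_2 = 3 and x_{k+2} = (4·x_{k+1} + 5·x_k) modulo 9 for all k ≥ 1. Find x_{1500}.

Listing terms: x_1 = 0, x_2 = 3, x_3 = 3, x_4 = 0, x_5 = 6, x_6 = 6, x_7 = 0, x_8 = 3.
Since (x_7, x_8) = (x_1, x_2) = (0, 3) (two consecutive terms determine the rest), the sequence is periodic with period 6.
(1500 - 1) mod 6 = 5, so x_{1500} = x_6 = 6.

6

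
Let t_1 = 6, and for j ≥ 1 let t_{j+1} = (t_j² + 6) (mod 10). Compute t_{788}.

2

t_1 = 6, t_2 = 2, t_3 = 0, t_4 = 6.
The sequence repeats with period 3.
So t_{788} = t_{1 + ((788-1) mod 3)} = t_2 = 2.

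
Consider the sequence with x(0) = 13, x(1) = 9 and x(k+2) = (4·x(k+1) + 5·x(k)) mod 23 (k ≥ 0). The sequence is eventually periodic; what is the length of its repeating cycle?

22

We have x(0) = 13, x(1) = 9, x(2) = 9, x(3) = 12, x(4) = 1, x(5) = 18, x(6) = 8, x(7) = 7, x(8) = 22, x(9) = 8, x(10) = 4, x(11) = 10, x(12) = 14, x(13) = 14, x(14) = 11, x(15) = 22, x(16) = 5, x(17) = 15, x(18) = 16, x(19) = 1, x(20) = 15, x(21) = 19, x(22) = 13, x(23) = 9.
Since (x(22), x(23)) = (x(0), x(1)) = (13, 9) (two consecutive terms determine the rest), the sequence is periodic with period 22.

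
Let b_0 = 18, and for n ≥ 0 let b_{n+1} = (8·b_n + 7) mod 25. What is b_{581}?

Computing terms: b_0 = 18; b_1 = 1; b_2 = 15; b_3 = 2; b_4 = 23; b_5 = 16; b_6 = 10; b_7 = 12; b_8 = 3; b_9 = 6; b_{10} = 5; b_{11} = 22; b_{12} = 8; b_{13} = 21; b_{14} = 0; b_{15} = 7; b_{16} = 13; b_{17} = 11; b_{18} = 20; b_{19} = 17; b_{20} = 18.
The sequence repeats with period 20.
(581 - 0) mod 20 = 1, so b_{581} = b_1 = 1.

1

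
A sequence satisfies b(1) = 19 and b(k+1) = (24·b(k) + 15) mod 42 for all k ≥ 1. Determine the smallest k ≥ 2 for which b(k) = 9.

2

b(1) = 19,  b(2) = 9,  b(3) = 21,  b(4) = 15,  b(5) = 39,  b(6) = 27,  b(7) = 33,  b(8) = 9.
Since b(8) = b(2) = 9, the sequence is eventually periodic: after a pre-period of length 1 it cycles with period 6.
The value 9 first appears (with k ≥ 2) at b(2).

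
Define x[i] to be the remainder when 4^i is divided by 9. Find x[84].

Listing terms: x[1] = 4,  x[2] = 7,  x[3] = 1,  x[4] = 4.
The sequence repeats with period 3.
(84 - 1) mod 3 = 2, so x[84] = x[3] = 1.

1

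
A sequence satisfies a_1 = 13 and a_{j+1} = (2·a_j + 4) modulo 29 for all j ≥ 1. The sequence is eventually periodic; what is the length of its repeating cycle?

28

We have a_1 = 13; a_2 = 1; a_3 = 6; a_4 = 16; a_5 = 7; a_6 = 18; a_7 = 11; a_8 = 26; a_9 = 27; a_{10} = 0; a_{11} = 4; a_{12} = 12; a_{13} = 28; a_{14} = 2; a_{15} = 8; a_{16} = 20; a_{17} = 15; a_{18} = 5; a_{19} = 14; a_{20} = 3; a_{21} = 10; a_{22} = 24; a_{23} = 23; a_{24} = 21; a_{25} = 17; a_{26} = 9; a_{27} = 22; a_{28} = 19; a_{29} = 13.
Since a_{29} = a_1 = 13, the sequence is periodic with period 28.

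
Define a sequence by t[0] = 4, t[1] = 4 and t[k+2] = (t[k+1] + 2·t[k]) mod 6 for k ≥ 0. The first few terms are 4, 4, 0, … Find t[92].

0

t[0] = 4; t[1] = 4; t[2] = 0; t[3] = 2; t[4] = 2; t[5] = 0; t[6] = 4; t[7] = 4.
Since (t[6], t[7]) = (t[0], t[1]) = (4, 4) (two consecutive terms determine the rest), the sequence is periodic with period 6.
(92 - 0) mod 6 = 2, so t[92] = t[2] = 0.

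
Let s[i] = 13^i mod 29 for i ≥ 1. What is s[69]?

9

Listing terms: s[1] = 13; s[2] = 24; s[3] = 22; s[4] = 25; s[5] = 6; s[6] = 20; s[7] = 28; s[8] = 16; s[9] = 5; s[10] = 7; s[11] = 4; s[12] = 23; s[13] = 9; s[14] = 1; s[15] = 13.
The sequence repeats with period 14.
(69 - 1) mod 14 = 12, so s[69] = s[13] = 9.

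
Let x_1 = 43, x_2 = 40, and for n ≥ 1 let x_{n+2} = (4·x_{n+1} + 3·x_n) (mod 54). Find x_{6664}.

x_1 = 43, x_2 = 40, x_3 = 19, x_4 = 34, x_5 = 31, x_6 = 10, x_7 = 25, x_8 = 22, x_9 = 1, x_{10} = 16, x_{11} = 13, x_{12} = 46, x_{13} = 7, x_{14} = 4, x_{15} = 37, x_{16} = 52, x_{17} = 49, x_{18} = 28, x_{19} = 43, x_{20} = 40.
The sequence repeats with period 18.
So x_{6664} = x_{1 + ((6664-1) mod 18)} = x_4 = 34.

34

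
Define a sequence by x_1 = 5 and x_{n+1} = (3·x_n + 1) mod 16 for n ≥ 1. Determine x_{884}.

Computing terms: x_1 = 5,  x_2 = 0,  x_3 = 1,  x_4 = 4,  x_5 = 13,  x_6 = 8,  x_7 = 9,  x_8 = 12,  x_9 = 5.
Since x_9 = x_1 = 5, the sequence is periodic with period 8.
So x_{884} = x_{1 + ((884-1) mod 8)} = x_4 = 4.

4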